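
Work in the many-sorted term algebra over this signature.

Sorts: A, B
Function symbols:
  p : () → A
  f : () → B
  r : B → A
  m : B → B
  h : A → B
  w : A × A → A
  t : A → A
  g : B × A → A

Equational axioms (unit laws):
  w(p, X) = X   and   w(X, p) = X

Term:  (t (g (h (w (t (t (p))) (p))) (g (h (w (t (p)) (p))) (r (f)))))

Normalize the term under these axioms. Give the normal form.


normal form = (t (g (h (t (t (p)))) (g (h (t (p))) (r (f)))))

1. (t (g (h (w (t (t (p))) (p))) (g (h (w (t (p)) (p))) (r (f)))))  →  (t (g (h (t (t (p)))) (g (h (w (t (p)) (p))) (r (f)))))
2. (t (g (h (t (t (p)))) (g (h (w (t (p)) (p))) (r (f)))))  →  (t (g (h (t (t (p)))) (g (h (t (p))) (r (f)))))


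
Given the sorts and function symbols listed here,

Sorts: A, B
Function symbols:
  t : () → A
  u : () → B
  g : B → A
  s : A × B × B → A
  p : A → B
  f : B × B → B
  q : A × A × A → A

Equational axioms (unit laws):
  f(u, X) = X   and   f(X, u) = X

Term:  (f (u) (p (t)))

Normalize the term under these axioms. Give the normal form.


1. (f (u) (p (t)))  →  (p (t))

normal form = (p (t))


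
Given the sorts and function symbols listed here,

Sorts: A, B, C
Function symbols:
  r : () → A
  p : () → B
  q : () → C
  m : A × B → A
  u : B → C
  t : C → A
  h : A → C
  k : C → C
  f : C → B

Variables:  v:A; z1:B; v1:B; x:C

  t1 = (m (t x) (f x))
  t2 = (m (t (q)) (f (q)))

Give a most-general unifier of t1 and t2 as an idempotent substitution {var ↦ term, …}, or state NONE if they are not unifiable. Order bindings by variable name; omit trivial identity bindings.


{x ↦ (q)}


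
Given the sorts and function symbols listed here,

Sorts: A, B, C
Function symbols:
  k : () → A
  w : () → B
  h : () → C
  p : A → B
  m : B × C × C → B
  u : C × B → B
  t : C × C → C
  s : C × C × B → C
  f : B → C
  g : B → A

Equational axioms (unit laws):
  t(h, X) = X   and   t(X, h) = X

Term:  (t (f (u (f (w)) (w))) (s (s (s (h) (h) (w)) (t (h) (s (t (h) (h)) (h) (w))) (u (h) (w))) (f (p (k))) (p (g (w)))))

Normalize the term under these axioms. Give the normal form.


1. (t (f (u (f (w)) (w))) (s (s (s (h) (h) (w)) (t (h) (s (t (h) (h)) (h) (w))) (u (h) (w))) (f (p (k))) (p (g (w)))))  →  (t (f (u (f (w)) (w))) (s (s (s (h) (h) (w)) (s (t (h) (h)) (h) (w)) (u (h) (w))) (f (p (k))) (p (g (w)))))
2. (t (f (u (f (w)) (w))) (s (s (s (h) (h) (w)) (s (t (h) (h)) (h) (w)) (u (h) (w))) (f (p (k))) (p (g (w)))))  →  (t (f (u (f (w)) (w))) (s (s (s (h) (h) (w)) (s (h) (h) (w)) (u (h) (w))) (f (p (k))) (p (g (w)))))

normal form = (t (f (u (f (w)) (w))) (s (s (s (h) (h) (w)) (s (h) (h) (w)) (u (h) (w))) (f (p (k))) (p (g (w)))))


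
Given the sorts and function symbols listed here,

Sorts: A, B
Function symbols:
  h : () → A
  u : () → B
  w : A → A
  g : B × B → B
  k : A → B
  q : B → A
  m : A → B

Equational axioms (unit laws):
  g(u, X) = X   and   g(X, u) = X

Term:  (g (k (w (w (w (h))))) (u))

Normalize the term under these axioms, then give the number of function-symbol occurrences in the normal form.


1. (g (k (w (w (w (h))))) (u))  →  (k (w (w (w (h)))))
normal form: (k (w (w (w (h)))))

size = 5


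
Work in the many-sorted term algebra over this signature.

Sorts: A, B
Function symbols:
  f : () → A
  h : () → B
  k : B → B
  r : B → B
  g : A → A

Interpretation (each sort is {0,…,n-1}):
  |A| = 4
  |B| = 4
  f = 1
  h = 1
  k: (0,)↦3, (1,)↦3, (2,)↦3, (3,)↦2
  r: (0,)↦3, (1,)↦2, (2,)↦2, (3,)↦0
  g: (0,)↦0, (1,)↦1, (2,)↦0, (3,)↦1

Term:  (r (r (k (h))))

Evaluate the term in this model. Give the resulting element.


  h = 1
  (k (h)) = k(1,) = 3
  (r (k (h))) = r(3,) = 0
  (r (r (k (h)))) = r(0,) = 3

value = 3


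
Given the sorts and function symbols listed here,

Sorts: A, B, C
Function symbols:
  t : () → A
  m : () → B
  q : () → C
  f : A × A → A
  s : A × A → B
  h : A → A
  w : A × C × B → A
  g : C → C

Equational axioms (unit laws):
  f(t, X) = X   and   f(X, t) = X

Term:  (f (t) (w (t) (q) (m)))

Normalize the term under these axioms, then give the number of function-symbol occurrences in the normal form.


1. (f (t) (w (t) (q) (m)))  →  (w (t) (q) (m))
normal form: (w (t) (q) (m))

size = 4


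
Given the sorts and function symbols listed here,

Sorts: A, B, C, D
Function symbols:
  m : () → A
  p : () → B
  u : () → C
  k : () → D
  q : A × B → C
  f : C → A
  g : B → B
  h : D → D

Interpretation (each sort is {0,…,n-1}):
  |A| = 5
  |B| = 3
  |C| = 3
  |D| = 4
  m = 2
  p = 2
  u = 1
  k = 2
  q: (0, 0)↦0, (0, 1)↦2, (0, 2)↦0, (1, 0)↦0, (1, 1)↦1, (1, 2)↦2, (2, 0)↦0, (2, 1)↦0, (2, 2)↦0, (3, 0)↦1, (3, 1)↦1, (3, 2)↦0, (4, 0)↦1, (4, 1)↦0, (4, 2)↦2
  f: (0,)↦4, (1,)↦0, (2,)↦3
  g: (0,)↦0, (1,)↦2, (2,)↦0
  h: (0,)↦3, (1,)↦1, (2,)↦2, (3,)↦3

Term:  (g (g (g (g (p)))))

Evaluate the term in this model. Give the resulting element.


value = 0

  p = 2
  (g (p)) = g(2,) = 0
  (g (g (p))) = g(0,) = 0
  (g (g (g (p)))) = g(0,) = 0
  (g (g (g (g (p))))) = g(0,) = 0


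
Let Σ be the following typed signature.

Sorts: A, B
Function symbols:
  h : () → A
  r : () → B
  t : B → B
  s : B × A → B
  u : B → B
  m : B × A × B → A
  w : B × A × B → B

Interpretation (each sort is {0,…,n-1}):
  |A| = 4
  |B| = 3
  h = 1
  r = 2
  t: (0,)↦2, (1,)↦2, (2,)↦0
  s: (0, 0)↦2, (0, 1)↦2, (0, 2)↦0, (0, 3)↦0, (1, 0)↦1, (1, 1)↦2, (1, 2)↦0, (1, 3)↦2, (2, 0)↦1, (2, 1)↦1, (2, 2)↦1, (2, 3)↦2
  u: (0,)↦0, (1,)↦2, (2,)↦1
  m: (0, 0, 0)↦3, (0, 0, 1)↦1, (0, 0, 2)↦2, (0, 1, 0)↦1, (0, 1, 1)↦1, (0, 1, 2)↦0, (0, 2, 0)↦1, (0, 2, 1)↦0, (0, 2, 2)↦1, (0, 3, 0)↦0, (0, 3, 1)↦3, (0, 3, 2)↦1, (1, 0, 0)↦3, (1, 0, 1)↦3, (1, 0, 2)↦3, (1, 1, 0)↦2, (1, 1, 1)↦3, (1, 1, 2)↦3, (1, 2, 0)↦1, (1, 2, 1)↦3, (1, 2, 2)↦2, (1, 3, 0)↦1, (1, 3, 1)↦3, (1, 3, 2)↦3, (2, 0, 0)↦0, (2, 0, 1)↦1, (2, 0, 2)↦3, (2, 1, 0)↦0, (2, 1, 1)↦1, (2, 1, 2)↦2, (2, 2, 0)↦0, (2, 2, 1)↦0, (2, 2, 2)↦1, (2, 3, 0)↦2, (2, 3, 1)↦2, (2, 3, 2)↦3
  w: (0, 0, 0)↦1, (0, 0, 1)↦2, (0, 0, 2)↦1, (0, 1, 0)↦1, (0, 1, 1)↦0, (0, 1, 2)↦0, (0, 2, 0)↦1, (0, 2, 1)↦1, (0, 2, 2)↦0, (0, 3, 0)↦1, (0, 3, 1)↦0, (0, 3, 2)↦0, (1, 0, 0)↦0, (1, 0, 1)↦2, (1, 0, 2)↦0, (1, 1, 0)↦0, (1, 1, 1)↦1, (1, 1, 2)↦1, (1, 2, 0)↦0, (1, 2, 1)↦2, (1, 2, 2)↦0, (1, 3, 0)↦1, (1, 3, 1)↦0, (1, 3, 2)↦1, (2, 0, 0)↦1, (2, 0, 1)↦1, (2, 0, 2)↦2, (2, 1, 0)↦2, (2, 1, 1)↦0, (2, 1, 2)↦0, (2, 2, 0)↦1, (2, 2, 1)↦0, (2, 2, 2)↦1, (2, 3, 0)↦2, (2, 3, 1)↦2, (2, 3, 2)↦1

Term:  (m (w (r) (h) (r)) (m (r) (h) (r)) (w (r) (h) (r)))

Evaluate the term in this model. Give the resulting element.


value = 1

  r = 2
  h = 1
  r = 2
  (w (r) (h) (r)) = w(2, 1, 2) = 0
  r = 2
  h = 1
  r = 2
  (m (r) (h) (r)) = m(2, 1, 2) = 2
  r = 2
  h = 1
  r = 2
  (w (r) (h) (r)) = w(2, 1, 2) = 0
  (m (w (r) (h) (r)) (m (r) (h) (r)) (w (r) (h) (r))) = m(0, 2, 0) = 1


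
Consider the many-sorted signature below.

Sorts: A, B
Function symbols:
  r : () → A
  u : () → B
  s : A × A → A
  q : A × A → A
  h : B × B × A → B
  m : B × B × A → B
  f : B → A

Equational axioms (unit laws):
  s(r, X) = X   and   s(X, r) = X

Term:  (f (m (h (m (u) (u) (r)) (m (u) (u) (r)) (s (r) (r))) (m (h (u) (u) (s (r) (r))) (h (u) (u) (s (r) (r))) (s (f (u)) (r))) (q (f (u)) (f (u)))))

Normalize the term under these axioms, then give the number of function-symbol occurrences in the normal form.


size = 28

1. (f (m (h (m (u) (u) (r)) (m (u) (u) (r)) (s (r) (r))) (m (h (u) (u) (s (r) (r))) (h (u) (u) (s (r) (r))) (s (f (u)) (r))) (q (f (u)) (f (u)))))  →  (f (m (h (m (u) (u) (r)) (m (u) (u) (r)) (r)) (m (h (u) (u) (s (r) (r))) (h (u) (u) (s (r) (r))) (s (f (u)) (r))) (q (f (u)) (f (u)))))
2. (f (m (h (m (u) (u) (r)) (m (u) (u) (r)) (r)) (m (h (u) (u) (s (r) (r))) (h (u) (u) (s (r) (r))) (s (f (u)) (r))) (q (f (u)) (f (u)))))  →  (f (m (h (m (u) (u) (r)) (m (u) (u) (r)) (r)) (m (h (u) (u) (r)) (h (u) (u) (s (r) (r))) (s (f (u)) (r))) (q (f (u)) (f (u)))))
3. (f (m (h (m (u) (u) (r)) (m (u) (u) (r)) (r)) (m (h (u) (u) (r)) (h (u) (u) (s (r) (r))) (s (f (u)) (r))) (q (f (u)) (f (u)))))  →  (f (m (h (m (u) (u) (r)) (m (u) (u) (r)) (r)) (m (h (u) (u) (r)) (h (u) (u) (r)) (s (f (u)) (r))) (q (f (u)) (f (u)))))
4. (f (m (h (m (u) (u) (r)) (m (u) (u) (r)) (r)) (m (h (u) (u) (r)) (h (u) (u) (r)) (s (f (u)) (r))) (q (f (u)) (f (u)))))  →  (f (m (h (m (u) (u) (r)) (m (u) (u) (r)) (r)) (m (h (u) (u) (r)) (h (u) (u) (r)) (f (u))) (q (f (u)) (f (u)))))
normal form: (f (m (h (m (u) (u) (r)) (m (u) (u) (r)) (r)) (m (h (u) (u) (r)) (h (u) (u) (r)) (f (u))) (q (f (u)) (f (u)))))


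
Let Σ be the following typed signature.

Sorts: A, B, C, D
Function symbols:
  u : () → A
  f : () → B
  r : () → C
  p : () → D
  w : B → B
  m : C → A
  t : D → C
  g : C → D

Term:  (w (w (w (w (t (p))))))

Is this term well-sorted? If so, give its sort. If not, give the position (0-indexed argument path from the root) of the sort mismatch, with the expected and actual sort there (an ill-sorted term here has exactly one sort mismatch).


          (p) : D
        (t (p)) : C
      (w (t (p))) : ✗ arg 0 at [0, 0, 0, 0] has sort C, expected B

ill-sorted at position [0, 0, 0, 0]: expected B, got C


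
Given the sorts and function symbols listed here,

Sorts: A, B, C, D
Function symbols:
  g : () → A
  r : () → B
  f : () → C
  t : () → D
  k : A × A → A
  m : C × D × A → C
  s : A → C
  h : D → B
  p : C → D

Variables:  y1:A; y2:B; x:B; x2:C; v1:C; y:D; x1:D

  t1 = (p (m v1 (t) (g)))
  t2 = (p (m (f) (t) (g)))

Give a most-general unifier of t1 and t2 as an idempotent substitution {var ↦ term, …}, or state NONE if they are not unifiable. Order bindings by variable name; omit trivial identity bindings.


{v1 ↦ (f)}


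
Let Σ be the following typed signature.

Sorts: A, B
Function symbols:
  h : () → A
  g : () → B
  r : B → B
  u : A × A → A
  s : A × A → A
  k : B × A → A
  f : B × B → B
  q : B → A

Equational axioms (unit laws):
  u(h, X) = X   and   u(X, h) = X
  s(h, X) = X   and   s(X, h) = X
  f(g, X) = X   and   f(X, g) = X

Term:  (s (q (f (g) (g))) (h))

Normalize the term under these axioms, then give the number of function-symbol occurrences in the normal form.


size = 2

1. (s (q (f (g) (g))) (h))  →  (q (f (g) (g)))
2. (q (f (g) (g)))  →  (q (g))
normal form: (q (g))


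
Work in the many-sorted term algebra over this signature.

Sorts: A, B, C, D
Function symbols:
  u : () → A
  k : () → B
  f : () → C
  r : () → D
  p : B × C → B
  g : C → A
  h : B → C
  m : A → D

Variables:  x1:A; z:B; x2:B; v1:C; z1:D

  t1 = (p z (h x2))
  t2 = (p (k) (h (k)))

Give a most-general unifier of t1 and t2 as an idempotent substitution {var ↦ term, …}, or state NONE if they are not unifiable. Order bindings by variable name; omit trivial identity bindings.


{x2 ↦ (k), z ↦ (k)}


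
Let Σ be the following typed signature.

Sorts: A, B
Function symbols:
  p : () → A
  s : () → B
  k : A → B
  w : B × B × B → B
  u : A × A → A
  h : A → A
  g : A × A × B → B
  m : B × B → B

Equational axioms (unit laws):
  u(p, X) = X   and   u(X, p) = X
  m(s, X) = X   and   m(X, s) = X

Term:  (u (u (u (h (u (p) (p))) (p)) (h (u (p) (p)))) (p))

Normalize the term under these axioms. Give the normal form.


normal form = (u (h (p)) (h (p)))

1. (u (u (u (h (u (p) (p))) (p)) (h (u (p) (p)))) (p))  →  (u (u (h (u (p) (p))) (p)) (h (u (p) (p))))
2. (u (u (h (u (p) (p))) (p)) (h (u (p) (p))))  →  (u (h (u (p) (p))) (h (u (p) (p))))
3. (u (h (u (p) (p))) (h (u (p) (p))))  →  (u (h (p)) (h (u (p) (p))))
4. (u (h (p)) (h (u (p) (p))))  →  (u (h (p)) (h (p)))


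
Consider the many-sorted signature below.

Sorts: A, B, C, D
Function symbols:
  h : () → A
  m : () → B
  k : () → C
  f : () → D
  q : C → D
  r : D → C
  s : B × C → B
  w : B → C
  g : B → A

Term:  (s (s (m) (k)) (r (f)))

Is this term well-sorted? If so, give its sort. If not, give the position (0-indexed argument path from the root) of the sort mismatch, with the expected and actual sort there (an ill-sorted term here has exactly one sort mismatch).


well-sorted; sort = B

    (m) : B
    (k) : C
  (s (m) (k)) : B
    (f) : D
  (r (f)) : C
(s (s (m) (k)) (r (f))) : B


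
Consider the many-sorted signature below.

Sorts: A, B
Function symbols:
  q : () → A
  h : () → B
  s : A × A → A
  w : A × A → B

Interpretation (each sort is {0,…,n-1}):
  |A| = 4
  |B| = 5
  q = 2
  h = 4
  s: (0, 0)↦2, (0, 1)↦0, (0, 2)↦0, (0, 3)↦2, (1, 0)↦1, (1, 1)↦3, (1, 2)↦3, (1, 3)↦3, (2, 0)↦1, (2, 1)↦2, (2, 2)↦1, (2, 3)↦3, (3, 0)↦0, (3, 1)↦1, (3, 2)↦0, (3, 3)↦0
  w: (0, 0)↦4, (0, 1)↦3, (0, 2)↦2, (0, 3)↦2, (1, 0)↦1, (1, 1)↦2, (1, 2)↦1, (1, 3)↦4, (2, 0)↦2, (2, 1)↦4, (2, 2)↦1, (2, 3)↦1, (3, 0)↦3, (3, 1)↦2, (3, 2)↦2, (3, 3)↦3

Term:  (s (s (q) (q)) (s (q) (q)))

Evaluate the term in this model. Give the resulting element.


value = 3

  q = 2
  q = 2
  (s (q) (q)) = s(2, 2) = 1
  q = 2
  q = 2
  (s (q) (q)) = s(2, 2) = 1
  (s (s (q) (q)) (s (q) (q))) = s(1, 1) = 3


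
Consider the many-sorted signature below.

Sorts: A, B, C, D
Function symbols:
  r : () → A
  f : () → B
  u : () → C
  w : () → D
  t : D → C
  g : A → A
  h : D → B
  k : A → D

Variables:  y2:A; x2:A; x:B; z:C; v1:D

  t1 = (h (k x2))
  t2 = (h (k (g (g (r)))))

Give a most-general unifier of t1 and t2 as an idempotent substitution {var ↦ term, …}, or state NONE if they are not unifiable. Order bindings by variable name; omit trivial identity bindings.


{x2 ↦ (g (g (r)))}


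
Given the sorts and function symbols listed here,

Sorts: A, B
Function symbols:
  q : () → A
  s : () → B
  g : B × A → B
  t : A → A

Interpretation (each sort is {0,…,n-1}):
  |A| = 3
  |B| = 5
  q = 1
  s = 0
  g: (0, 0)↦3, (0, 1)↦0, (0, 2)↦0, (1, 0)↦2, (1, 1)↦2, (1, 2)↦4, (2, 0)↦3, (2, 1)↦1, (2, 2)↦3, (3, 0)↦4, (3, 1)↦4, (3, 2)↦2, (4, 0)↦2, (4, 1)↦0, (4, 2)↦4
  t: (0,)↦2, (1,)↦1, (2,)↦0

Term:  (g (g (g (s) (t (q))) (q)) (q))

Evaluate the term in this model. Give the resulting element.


value = 0

  s = 0
  q = 1
  (t (q)) = t(1,) = 1
  (g (s) (t (q))) = g(0, 1) = 0
  q = 1
  (g (g (s) (t (q))) (q)) = g(0, 1) = 0
  q = 1
  (g (g (g (s) (t (q))) (q)) (q)) = g(0, 1) = 0


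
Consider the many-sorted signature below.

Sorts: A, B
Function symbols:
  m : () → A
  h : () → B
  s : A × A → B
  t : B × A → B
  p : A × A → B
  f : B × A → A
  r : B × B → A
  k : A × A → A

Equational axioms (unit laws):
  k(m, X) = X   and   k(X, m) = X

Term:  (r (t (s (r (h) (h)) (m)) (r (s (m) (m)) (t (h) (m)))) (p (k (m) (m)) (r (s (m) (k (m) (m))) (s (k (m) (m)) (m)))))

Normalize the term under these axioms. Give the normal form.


normal form = (r (t (s (r (h) (h)) (m)) (r (s (m) (m)) (t (h) (m)))) (p (m) (r (s (m) (m)) (s (m) (m)))))

1. (r (t (s (r (h) (h)) (m)) (r (s (m) (m)) (t (h) (m)))) (p (k (m) (m)) (r (s (m) (k (m) (m))) (s (k (m) (m)) (m)))))  →  (r (t (s (r (h) (h)) (m)) (r (s (m) (m)) (t (h) (m)))) (p (m) (r (s (m) (k (m) (m))) (s (k (m) (m)) (m)))))
2. (r (t (s (r (h) (h)) (m)) (r (s (m) (m)) (t (h) (m)))) (p (m) (r (s (m) (k (m) (m))) (s (k (m) (m)) (m)))))  →  (r (t (s (r (h) (h)) (m)) (r (s (m) (m)) (t (h) (m)))) (p (m) (r (s (m) (m)) (s (k (m) (m)) (m)))))
3. (r (t (s (r (h) (h)) (m)) (r (s (m) (m)) (t (h) (m)))) (p (m) (r (s (m) (m)) (s (k (m) (m)) (m)))))  →  (r (t (s (r (h) (h)) (m)) (r (s (m) (m)) (t (h) (m)))) (p (m) (r (s (m) (m)) (s (m) (m)))))


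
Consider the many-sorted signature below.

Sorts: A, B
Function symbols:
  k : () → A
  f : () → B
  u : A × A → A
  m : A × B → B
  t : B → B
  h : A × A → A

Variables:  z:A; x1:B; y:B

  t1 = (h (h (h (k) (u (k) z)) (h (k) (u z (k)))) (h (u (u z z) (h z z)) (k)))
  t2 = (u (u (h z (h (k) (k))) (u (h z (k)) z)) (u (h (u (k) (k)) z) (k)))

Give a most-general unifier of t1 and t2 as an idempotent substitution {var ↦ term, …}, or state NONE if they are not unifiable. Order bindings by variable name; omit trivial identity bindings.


head clash or occurs-check failure — not unifiable

NONE (not unifiable)


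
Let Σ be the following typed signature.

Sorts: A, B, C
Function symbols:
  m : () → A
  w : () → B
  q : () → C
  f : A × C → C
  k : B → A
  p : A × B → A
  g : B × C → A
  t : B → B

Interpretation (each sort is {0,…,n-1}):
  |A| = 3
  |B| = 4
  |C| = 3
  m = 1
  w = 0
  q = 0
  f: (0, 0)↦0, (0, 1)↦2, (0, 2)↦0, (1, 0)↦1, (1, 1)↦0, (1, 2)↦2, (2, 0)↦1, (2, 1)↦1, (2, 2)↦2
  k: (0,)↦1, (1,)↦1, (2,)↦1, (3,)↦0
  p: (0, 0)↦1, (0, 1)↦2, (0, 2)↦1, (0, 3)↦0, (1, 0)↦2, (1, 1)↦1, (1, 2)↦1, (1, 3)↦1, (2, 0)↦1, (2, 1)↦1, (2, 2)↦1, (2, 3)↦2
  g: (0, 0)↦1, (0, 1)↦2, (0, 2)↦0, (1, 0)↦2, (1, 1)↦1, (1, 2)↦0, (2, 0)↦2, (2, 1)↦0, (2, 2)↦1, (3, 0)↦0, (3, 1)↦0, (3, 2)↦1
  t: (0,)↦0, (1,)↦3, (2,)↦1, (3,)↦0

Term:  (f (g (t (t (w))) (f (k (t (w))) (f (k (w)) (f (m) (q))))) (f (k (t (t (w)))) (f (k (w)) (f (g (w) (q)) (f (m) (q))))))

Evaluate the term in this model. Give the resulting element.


value = 1

  w = 0
  (t (w)) = t(0,) = 0
  (t (t (w))) = t(0,) = 0
  w = 0
  (t (w)) = t(0,) = 0
  (k (t (w))) = k(0,) = 1
  w = 0
  (k (w)) = k(0,) = 1
  m = 1
  q = 0
  (f (m) (q)) = f(1, 0) = 1
  (f (k (w)) (f (m) (q))) = f(1, 1) = 0
  (f (k (t (w))) (f (k (w)) (f (m) (q)))) = f(1, 0) = 1
  (g (t (t (w))) (f (k (t (w))) (f (k (w)) (f (m) (q))))) = g(0, 1) = 2
  w = 0
  (t (w)) = t(0,) = 0
  (t (t (w))) = t(0,) = 0
  (k (t (t (w)))) = k(0,) = 1
  w = 0
  (k (w)) = k(0,) = 1
  w = 0
  q = 0
  (g (w) (q)) = g(0, 0) = 1
  m = 1
  q = 0
  (f (m) (q)) = f(1, 0) = 1
  (f (g (w) (q)) (f (m) (q))) = f(1, 1) = 0
  (f (k (w)) (f (g (w) (q)) (f (m) (q)))) = f(1, 0) = 1
  (f (k (t (t (w)))) (f (k (w)) (f (g (w) (q)) (f (m) (q))))) = f(1, 1) = 0
  (f (g (t (t (w))) (f (k (t (w))) (f (k (w)) (f (m) (q))))) (f (k (t (t (w)))) (f (k (w)) (f (g (w) (q)) (f (m) (q)))))) = f(2, 0) = 1


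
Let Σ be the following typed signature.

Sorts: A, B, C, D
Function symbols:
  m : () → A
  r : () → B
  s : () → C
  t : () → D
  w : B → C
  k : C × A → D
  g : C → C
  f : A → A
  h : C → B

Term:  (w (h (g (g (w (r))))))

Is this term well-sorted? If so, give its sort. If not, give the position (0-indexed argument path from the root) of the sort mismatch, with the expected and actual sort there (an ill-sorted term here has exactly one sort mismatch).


well-sorted; sort = C

          (r) : B
        (w (r)) : C
      (g (w (r))) : C
    (g (g (w (r)))) : C
  (h (g (g (w (r))))) : B
(w (h (g (g (w (r)))))) : C


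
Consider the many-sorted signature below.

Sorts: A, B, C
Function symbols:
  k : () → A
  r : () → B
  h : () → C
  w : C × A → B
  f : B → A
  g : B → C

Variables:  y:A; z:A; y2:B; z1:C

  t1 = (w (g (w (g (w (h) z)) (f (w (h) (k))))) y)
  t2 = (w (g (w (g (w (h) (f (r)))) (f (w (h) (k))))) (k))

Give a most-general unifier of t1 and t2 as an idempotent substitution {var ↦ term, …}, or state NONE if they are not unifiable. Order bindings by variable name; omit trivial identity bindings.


{y ↦ (k), z ↦ (f (r))}


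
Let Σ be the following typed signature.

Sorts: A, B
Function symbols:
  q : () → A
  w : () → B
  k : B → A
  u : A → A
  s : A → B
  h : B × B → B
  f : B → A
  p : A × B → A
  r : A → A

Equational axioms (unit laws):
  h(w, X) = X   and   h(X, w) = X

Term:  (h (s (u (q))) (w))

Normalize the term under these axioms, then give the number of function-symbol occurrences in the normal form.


size = 3

1. (h (s (u (q))) (w))  →  (s (u (q)))
normal form: (s (u (q)))


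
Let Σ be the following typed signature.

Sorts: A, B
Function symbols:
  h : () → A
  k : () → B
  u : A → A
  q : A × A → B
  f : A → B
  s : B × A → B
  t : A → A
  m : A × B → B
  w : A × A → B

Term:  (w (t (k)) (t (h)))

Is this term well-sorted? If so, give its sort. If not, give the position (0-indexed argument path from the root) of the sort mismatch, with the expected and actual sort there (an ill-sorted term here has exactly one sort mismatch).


ill-sorted at position [0, 0]: expected A, got B

    (k) : B
  (t (k)) : ✗ arg 0 at [0, 0] has sort B, expected A
    (h) : A
  (t (h)) : A


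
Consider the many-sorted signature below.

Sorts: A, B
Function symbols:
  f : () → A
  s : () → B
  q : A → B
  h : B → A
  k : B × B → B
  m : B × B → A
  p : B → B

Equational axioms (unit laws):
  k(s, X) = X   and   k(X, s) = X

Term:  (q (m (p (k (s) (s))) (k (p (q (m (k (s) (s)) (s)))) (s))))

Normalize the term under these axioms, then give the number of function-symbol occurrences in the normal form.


size = 9

1. (q (m (p (k (s) (s))) (k (p (q (m (k (s) (s)) (s)))) (s))))  →  (q (m (p (s)) (k (p (q (m (k (s) (s)) (s)))) (s))))
2. (q (m (p (s)) (k (p (q (m (k (s) (s)) (s)))) (s))))  →  (q (m (p (s)) (p (q (m (k (s) (s)) (s))))))
3. (q (m (p (s)) (p (q (m (k (s) (s)) (s))))))  →  (q (m (p (s)) (p (q (m (s) (s))))))
normal form: (q (m (p (s)) (p (q (m (s) (s))))))


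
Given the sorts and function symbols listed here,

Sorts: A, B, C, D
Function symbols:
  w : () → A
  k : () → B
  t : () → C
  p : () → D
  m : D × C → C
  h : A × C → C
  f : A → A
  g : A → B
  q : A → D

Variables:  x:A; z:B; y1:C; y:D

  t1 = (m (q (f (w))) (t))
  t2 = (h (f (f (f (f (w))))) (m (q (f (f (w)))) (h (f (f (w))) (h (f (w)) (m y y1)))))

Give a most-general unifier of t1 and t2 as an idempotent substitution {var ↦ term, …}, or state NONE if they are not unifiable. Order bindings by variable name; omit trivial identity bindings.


head clash or occurs-check failure — not unifiable

NONE (not unifiable)


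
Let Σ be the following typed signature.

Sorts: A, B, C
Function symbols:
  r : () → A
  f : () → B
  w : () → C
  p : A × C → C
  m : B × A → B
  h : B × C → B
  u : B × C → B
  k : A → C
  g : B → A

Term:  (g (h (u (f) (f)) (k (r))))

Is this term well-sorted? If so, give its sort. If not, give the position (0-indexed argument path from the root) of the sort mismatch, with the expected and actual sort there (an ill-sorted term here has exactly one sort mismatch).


      (f) : B
      (f) : B
    (u (f) (f)) : ✗ arg 1 at [0, 0, 1] has sort B, expected C
      (r) : A
    (k (r)) : C

ill-sorted at position [0, 0, 1]: expected C, got B


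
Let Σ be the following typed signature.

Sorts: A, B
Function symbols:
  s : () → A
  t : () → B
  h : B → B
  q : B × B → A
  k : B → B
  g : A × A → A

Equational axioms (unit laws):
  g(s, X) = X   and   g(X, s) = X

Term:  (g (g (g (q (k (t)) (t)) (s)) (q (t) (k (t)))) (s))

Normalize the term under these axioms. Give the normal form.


1. (g (g (g (q (k (t)) (t)) (s)) (q (t) (k (t)))) (s))  →  (g (g (q (k (t)) (t)) (s)) (q (t) (k (t))))
2. (g (g (q (k (t)) (t)) (s)) (q (t) (k (t))))  →  (g (q (k (t)) (t)) (q (t) (k (t))))

normal form = (g (q (k (t)) (t)) (q (t) (k (t))))


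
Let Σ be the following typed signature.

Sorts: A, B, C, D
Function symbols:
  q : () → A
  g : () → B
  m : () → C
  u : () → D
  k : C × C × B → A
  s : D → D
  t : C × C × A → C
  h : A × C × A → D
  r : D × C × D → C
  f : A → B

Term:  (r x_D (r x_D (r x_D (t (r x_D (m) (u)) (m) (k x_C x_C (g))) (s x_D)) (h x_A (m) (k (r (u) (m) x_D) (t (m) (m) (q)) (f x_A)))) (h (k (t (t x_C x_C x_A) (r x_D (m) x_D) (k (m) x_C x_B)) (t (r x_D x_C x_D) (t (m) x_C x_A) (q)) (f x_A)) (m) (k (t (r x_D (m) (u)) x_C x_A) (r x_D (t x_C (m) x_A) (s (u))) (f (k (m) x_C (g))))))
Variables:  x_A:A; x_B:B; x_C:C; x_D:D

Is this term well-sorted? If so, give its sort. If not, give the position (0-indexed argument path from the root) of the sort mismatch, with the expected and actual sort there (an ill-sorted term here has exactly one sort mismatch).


well-sorted; sort = C

  x_D : D
    x_D : D
      x_D : D
          x_D : D
          (m) : C
          (u) : D
        (r x_D (m) (u)) : C
        (m) : C
          x_C : C
          x_C : C
          (g) : B
        (k x_C x_C (g)) : A
      (t (r x_D (m) (u)) (m) (k x_C x_C (g))) : C
        x_D : D
      (s x_D) : D
    (r x_D (t (r x_D (m) (u)) (m) (k x_C x_C (g))) (s x_D)) : C
      x_A : A
      (m) : C
          (u) : D
          (m) : C
          x_D : D
        (r (u) (m) x_D) : C
          (m) : C
          (m) : C
          (q) : A
        (t (m) (m) (q)) : C
          x_A : A
        (f x_A) : B
      (k (r (u) (m) x_D) (t (m) (m) (q)) (f x_A)) : A
    (h x_A (m) (k (r (u) (m) x_D) (t (m) (m) (q)) (f x_A))) : D
  (r x_D (r x_D (t (r x_D (m) (u)) (m) (k x_C x_C (g))) (s x_D)) (h x_A (m) (k (r (u) (m) x_D) (t (m) (m) (q)) (f x_A)))) : C
          x_C : C
          x_C : C
          x_A : A
        (t x_C x_C x_A) : C
          x_D : D
          (m) : C
          x_D : D
        (r x_D (m) x_D) : C
          (m) : C
          x_C : C
          x_B : B
        (k (m) x_C x_B) : A
      (t (t x_C x_C x_A) (r x_D (m) x_D) (k (m) x_C x_B)) : C
          x_D : D
          x_C : C
          x_D : D
        (r x_D x_C x_D) : C
          (m) : C
          x_C : C
          x_A : A
        (t (m) x_C x_A) : C
        (q) : A
      (t (r x_D x_C x_D) (t (m) x_C x_A) (q)) : C
        x_A : A
      (f x_A) : B
    (k (t (t x_C x_C x_A) (r x_D (m) x_D) (k (m) x_C x_B)) (t (r x_D x_C x_D) (t (m) x_C x_A) (q)) (f x_A)) : A
    (m) : C
          x_D : D
          (m) : C
          (u) : D
        (r x_D (m) (u)) : C
        x_C : C
        x_A : A
      (t (r x_D (m) (u)) x_C x_A) : C
        x_D : D
          x_C : C
          (m) : C
          x_A : A
        (t x_C (m) x_A) : C
          (u) : D
        (s (u)) : D
      (r x_D (t x_C (m) x_A) (s (u))) : C
          (m) : C
          x_C : C
          (g) : B
        (k (m) x_C (g)) : A
      (f (k (m) x_C (g))) : B
    (k (t (r x_D (m) (u)) x_C x_A) (r x_D (t x_C (m) x_A) (s (u))) (f (k (m) x_C (g)))) : A
  (h (k (t (t x_C x_C x_A) (r x_D (m) x_D) (k (m) x_C x_B)) (t (r x_D x_C x_D) (t (m) x_C x_A) (q)) (f x_A)) (m) (k (t (r x_D (m) (u)) x_C x_A) (r x_D (t x_C (m) x_A) (s (u))) (f (k (m) x_C (g))))) : D
(r x_D (r x_D (r x_D (t (r x_D (m) (u)) (m) (k x_C x_C (g))) (s x_D)) (h x_A (m) (k (r (u) (m) x_D) (t (m) (m) (q)) (f x_A)))) (h (k (t (t x_C x_C x_A) (r x_D (m) x_D) (k (m) x_C x_B)) (t (r x_D x_C x_D) (t (m) x_C x_A) (q)) (f x_A)) (m) (k (t (r x_D (m) (u)) x_C x_A) (r x_D (t x_C (m) x_A) (s (u))) (f (k (m) x_C (g)))))) : C


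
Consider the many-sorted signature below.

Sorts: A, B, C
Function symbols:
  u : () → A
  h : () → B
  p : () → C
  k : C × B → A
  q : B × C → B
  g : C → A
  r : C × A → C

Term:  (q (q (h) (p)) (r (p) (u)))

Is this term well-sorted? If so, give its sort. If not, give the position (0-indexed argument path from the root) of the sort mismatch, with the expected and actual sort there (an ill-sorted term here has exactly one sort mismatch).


well-sorted; sort = B

    (h) : B
    (p) : C
  (q (h) (p)) : B
    (p) : C
    (u) : A
  (r (p) (u)) : C
(q (q (h) (p)) (r (p) (u))) : B


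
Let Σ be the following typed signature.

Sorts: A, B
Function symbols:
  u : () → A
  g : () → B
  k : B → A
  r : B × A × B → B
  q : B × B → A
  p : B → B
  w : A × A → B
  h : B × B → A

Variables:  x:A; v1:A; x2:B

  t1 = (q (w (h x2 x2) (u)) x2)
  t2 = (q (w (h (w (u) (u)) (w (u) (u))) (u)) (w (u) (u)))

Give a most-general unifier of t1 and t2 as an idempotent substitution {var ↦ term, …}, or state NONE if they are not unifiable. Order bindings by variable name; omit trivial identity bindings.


{x2 ↦ (w (u) (u))}


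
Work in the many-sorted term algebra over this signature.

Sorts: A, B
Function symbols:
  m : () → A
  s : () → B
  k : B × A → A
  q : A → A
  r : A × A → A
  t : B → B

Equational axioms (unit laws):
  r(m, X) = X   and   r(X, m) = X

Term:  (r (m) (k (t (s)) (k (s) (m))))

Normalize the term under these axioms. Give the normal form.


1. (r (m) (k (t (s)) (k (s) (m))))  →  (k (t (s)) (k (s) (m)))

normal form = (k (t (s)) (k (s) (m)))


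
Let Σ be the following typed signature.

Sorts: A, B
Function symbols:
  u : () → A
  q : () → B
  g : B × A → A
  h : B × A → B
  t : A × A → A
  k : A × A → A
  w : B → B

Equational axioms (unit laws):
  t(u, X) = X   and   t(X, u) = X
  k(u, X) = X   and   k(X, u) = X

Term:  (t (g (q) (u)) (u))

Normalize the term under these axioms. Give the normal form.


1. (t (g (q) (u)) (u))  →  (g (q) (u))

normal form = (g (q) (u))


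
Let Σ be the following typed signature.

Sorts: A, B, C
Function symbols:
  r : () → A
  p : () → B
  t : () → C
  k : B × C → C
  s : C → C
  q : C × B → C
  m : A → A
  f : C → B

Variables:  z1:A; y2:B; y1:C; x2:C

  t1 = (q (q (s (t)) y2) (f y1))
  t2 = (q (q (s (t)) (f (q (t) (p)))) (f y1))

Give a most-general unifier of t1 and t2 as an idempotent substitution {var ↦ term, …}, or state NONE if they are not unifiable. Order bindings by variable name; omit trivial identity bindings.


{y2 ↦ (f (q (t) (p)))}


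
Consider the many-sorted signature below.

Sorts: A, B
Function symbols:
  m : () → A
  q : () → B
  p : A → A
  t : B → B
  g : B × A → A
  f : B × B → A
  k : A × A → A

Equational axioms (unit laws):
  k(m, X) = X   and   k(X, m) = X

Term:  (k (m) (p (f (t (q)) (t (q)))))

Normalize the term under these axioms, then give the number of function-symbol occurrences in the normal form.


size = 6

1. (k (m) (p (f (t (q)) (t (q)))))  →  (p (f (t (q)) (t (q))))
normal form: (p (f (t (q)) (t (q))))


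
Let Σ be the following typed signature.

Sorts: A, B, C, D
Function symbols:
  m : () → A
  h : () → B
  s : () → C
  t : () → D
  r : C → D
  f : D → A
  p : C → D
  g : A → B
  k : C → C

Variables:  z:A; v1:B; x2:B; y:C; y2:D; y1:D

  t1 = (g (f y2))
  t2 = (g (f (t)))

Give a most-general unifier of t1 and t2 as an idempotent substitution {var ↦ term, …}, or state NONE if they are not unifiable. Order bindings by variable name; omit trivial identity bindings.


{y2 ↦ (t)}


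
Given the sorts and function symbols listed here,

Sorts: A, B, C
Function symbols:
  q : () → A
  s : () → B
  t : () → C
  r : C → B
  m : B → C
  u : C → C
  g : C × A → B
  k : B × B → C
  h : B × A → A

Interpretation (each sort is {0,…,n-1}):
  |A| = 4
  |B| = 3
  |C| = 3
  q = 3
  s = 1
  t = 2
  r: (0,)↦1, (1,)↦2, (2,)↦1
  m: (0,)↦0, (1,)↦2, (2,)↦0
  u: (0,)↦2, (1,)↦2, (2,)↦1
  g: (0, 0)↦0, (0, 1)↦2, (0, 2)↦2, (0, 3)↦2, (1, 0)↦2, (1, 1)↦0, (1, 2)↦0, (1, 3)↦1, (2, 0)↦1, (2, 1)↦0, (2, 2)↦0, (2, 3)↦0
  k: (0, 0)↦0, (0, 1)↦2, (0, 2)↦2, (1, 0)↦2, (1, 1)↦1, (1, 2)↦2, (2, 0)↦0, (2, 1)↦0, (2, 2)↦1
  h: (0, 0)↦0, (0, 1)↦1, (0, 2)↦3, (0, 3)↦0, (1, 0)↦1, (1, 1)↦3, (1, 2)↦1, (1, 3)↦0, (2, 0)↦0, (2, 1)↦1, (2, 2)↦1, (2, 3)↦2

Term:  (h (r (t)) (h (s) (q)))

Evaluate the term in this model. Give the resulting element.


value = 1

  t = 2
  (r (t)) = r(2,) = 1
  s = 1
  q = 3
  (h (s) (q)) = h(1, 3) = 0
  (h (r (t)) (h (s) (q))) = h(1, 0) = 1


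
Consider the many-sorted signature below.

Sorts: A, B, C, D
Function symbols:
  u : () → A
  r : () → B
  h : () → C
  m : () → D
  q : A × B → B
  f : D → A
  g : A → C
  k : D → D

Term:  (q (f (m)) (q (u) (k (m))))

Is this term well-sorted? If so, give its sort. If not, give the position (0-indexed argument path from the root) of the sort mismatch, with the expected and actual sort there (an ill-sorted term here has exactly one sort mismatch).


    (m) : D
  (f (m)) : A
    (u) : A
      (m) : D
    (k (m)) : D
  (q (u) (k (m))) : ✗ arg 1 at [1, 1] has sort D, expected B

ill-sorted at position [1, 1]: expected B, got D


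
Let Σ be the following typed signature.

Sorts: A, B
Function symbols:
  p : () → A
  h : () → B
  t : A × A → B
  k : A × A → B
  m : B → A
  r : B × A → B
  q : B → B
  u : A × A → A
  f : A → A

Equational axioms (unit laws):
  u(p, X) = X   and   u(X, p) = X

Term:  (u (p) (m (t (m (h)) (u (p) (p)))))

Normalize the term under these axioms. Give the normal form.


1. (u (p) (m (t (m (h)) (u (p) (p)))))  →  (m (t (m (h)) (u (p) (p))))
2. (m (t (m (h)) (u (p) (p))))  →  (m (t (m (h)) (p)))

normal form = (m (t (m (h)) (p)))


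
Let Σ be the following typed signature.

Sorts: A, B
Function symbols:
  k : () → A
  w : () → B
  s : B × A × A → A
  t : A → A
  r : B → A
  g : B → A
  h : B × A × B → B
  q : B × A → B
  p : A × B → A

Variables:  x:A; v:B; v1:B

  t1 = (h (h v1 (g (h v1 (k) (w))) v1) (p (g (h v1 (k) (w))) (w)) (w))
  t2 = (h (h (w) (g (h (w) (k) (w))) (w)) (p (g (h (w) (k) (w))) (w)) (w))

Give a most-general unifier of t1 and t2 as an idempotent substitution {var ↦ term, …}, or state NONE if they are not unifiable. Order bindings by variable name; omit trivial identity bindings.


{v1 ↦ (w)}


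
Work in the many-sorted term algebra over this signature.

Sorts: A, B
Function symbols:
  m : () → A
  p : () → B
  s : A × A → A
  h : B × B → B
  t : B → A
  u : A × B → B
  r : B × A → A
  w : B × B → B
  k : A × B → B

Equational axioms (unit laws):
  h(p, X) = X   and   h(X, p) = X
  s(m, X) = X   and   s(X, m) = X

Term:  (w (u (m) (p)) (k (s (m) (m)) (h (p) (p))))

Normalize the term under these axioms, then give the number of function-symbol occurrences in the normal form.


size = 7

1. (w (u (m) (p)) (k (s (m) (m)) (h (p) (p))))  →  (w (u (m) (p)) (k (m) (h (p) (p))))
2. (w (u (m) (p)) (k (m) (h (p) (p))))  →  (w (u (m) (p)) (k (m) (p)))
normal form: (w (u (m) (p)) (k (m) (p)))


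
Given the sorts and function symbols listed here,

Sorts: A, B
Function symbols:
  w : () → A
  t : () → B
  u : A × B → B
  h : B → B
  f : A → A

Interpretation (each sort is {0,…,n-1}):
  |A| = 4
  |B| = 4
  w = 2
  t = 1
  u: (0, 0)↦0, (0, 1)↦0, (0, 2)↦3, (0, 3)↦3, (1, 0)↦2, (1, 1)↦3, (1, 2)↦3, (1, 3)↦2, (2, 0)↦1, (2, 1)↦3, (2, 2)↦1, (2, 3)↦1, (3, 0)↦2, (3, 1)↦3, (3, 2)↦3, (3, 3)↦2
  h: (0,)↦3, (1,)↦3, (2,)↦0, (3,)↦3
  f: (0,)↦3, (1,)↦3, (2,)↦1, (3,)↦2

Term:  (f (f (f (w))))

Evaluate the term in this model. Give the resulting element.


  w = 2
  (f (w)) = f(2,) = 1
  (f (f (w))) = f(1,) = 3
  (f (f (f (w)))) = f(3,) = 2

value = 2


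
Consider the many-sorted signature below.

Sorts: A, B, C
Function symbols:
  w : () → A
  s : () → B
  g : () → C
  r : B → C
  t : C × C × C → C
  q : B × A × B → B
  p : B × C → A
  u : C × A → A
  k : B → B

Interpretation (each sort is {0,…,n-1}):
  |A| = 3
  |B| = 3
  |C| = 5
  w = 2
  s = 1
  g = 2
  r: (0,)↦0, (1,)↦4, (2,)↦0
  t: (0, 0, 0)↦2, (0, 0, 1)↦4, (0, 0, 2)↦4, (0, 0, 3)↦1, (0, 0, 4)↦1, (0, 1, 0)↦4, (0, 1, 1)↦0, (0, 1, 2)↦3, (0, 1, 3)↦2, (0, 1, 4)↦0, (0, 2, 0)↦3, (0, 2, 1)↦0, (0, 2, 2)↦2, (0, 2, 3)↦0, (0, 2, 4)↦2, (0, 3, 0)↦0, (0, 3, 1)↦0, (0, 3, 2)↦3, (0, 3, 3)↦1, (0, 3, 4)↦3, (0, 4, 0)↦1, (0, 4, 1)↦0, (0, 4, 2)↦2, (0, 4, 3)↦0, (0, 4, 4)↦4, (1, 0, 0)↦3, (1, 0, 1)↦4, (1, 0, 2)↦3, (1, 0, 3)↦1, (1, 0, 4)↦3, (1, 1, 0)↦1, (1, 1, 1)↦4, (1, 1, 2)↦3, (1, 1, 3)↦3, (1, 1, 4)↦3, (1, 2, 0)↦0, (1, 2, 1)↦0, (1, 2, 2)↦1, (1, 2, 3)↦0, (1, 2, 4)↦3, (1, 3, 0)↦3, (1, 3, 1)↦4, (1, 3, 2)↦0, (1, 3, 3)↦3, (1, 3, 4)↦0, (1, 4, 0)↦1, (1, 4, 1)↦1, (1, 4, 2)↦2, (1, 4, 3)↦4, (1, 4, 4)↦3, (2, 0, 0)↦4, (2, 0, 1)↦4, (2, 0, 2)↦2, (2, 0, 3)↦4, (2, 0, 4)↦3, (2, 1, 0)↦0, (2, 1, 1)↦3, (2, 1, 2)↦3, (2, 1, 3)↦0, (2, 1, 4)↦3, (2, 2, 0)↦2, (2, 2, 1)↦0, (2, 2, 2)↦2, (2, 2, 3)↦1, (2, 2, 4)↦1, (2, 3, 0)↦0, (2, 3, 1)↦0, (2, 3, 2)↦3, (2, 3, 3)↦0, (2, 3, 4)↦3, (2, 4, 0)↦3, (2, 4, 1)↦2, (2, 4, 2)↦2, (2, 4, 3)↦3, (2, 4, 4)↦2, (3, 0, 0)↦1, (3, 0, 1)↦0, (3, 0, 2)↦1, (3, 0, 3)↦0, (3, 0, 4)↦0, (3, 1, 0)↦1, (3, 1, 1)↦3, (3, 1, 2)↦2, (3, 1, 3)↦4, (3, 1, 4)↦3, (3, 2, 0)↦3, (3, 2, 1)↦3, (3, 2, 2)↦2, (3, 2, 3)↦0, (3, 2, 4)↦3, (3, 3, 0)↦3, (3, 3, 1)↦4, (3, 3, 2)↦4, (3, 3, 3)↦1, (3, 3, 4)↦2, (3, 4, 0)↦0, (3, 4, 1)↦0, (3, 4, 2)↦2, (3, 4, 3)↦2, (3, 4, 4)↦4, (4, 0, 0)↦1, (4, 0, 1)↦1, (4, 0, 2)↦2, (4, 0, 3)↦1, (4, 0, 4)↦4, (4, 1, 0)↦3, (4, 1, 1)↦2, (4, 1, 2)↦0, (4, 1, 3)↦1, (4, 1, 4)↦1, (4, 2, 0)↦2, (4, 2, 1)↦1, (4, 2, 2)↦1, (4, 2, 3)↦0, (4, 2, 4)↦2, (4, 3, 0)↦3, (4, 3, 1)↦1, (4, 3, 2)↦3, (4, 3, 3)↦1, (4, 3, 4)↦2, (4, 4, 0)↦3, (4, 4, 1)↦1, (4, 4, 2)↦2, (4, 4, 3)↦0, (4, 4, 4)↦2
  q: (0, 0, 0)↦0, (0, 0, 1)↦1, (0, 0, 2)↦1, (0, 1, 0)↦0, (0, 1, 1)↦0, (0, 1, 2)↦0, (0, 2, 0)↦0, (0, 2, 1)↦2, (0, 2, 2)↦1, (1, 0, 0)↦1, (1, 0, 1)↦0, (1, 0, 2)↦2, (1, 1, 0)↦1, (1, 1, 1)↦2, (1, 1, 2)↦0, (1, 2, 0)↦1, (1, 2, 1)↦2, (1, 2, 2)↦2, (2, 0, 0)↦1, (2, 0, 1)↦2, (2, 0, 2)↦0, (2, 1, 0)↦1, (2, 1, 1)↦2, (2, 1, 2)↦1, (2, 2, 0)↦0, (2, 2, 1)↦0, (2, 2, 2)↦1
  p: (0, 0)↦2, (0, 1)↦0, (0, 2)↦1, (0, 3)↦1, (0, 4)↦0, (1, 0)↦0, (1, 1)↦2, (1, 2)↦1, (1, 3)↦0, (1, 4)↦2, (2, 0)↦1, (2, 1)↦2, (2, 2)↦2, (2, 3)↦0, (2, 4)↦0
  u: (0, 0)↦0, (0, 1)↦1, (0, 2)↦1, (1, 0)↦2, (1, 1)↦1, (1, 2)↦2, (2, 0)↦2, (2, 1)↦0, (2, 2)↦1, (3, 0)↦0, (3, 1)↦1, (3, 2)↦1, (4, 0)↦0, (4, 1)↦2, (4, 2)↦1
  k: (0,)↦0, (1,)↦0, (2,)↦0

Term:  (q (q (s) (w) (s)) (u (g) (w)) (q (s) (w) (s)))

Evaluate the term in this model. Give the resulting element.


value = 1

  s = 1
  w = 2
  s = 1
  (q (s) (w) (s)) = q(1, 2, 1) = 2
  g = 2
  w = 2
  (u (g) (w)) = u(2, 2) = 1
  s = 1
  w = 2
  s = 1
  (q (s) (w) (s)) = q(1, 2, 1) = 2
  (q (q (s) (w) (s)) (u (g) (w)) (q (s) (w) (s))) = q(2, 1, 2) = 1


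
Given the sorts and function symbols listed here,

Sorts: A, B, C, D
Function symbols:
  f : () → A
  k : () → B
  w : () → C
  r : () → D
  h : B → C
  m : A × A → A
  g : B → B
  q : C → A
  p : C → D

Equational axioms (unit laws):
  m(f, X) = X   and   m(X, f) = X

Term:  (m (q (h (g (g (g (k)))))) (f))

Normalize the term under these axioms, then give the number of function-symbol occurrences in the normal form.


1. (m (q (h (g (g (g (k)))))) (f))  →  (q (h (g (g (g (k))))))
normal form: (q (h (g (g (g (k))))))

size = 6


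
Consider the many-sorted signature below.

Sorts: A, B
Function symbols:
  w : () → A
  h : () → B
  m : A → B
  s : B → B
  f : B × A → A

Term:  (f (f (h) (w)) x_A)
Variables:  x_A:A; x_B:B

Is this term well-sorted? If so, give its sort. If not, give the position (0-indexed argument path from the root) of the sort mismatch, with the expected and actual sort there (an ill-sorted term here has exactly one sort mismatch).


ill-sorted at position [0]: expected B, got A

    (h) : B
    (w) : A
  (f (h) (w)) : A
  x_A : A
(f (f (h) (w)) x_A) : ✗ arg 0 at [0] has sort A, expected B


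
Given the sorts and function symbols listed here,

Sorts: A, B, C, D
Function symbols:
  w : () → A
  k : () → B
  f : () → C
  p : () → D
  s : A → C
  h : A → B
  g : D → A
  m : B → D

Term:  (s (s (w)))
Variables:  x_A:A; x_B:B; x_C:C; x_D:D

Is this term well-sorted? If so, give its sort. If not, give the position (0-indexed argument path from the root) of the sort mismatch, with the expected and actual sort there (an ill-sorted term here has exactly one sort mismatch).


ill-sorted at position [0]: expected A, got C

    (w) : A
  (s (w)) : C
(s (s (w))) : ✗ arg 0 at [0] has sort C, expected A


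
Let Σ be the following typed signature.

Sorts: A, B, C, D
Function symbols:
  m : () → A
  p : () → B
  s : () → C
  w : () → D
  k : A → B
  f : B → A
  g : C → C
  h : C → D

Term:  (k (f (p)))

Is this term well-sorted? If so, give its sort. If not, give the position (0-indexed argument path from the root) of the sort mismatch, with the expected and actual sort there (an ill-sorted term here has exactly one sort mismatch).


    (p) : B
  (f (p)) : A
(k (f (p))) : B

well-sorted; sort = B
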